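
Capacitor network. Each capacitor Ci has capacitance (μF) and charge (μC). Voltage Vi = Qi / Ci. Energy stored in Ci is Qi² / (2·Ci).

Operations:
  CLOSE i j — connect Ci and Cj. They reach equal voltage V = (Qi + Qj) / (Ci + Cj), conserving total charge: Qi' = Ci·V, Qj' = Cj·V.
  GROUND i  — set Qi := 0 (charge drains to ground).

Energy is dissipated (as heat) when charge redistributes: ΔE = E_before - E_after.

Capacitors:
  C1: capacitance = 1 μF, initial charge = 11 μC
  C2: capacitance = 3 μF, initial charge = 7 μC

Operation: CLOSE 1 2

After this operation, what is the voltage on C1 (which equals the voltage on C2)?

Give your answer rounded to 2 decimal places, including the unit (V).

Initial: C1(1μF, Q=11μC, V=11.00V), C2(3μF, Q=7μC, V=2.33V)
Op 1: CLOSE 1-2: Q_total=18.00, C_total=4.00, V=4.50; Q1=4.50, Q2=13.50; dissipated=28.167

Answer: 4.50 V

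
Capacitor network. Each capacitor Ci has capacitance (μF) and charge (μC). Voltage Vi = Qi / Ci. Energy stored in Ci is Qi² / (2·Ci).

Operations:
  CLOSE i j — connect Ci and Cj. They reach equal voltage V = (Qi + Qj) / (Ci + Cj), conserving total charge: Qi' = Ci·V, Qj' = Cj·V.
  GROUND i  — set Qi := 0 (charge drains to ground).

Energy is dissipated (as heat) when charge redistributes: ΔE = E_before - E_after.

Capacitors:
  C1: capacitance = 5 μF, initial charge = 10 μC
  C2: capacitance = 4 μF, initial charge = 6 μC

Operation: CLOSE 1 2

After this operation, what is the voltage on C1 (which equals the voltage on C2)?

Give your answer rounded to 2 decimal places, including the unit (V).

Answer: 1.78 V

Derivation:
Initial: C1(5μF, Q=10μC, V=2.00V), C2(4μF, Q=6μC, V=1.50V)
Op 1: CLOSE 1-2: Q_total=16.00, C_total=9.00, V=1.78; Q1=8.89, Q2=7.11; dissipated=0.278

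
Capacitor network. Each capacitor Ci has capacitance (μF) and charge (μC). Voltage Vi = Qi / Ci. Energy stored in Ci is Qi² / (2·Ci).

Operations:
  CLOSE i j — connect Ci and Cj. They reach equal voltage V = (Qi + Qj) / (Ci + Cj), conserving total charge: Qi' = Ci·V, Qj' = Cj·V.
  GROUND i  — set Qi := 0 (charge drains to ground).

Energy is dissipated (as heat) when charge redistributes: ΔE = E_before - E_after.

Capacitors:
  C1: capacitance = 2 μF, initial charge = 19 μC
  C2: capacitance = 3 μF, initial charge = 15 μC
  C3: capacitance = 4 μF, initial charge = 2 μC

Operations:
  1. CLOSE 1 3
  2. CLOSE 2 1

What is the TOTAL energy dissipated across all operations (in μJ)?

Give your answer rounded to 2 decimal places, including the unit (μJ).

Answer: 55.35 μJ

Derivation:
Initial: C1(2μF, Q=19μC, V=9.50V), C2(3μF, Q=15μC, V=5.00V), C3(4μF, Q=2μC, V=0.50V)
Op 1: CLOSE 1-3: Q_total=21.00, C_total=6.00, V=3.50; Q1=7.00, Q3=14.00; dissipated=54.000
Op 2: CLOSE 2-1: Q_total=22.00, C_total=5.00, V=4.40; Q2=13.20, Q1=8.80; dissipated=1.350
Total dissipated: 55.350 μJ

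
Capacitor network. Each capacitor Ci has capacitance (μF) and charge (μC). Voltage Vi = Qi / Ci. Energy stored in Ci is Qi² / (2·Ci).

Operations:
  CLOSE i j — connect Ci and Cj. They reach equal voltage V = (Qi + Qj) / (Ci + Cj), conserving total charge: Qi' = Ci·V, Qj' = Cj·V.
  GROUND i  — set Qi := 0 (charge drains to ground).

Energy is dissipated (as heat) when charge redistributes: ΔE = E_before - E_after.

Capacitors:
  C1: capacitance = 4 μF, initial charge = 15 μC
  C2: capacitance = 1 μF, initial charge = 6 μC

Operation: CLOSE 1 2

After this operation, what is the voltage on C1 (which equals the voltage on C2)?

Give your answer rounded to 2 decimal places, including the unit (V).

Initial: C1(4μF, Q=15μC, V=3.75V), C2(1μF, Q=6μC, V=6.00V)
Op 1: CLOSE 1-2: Q_total=21.00, C_total=5.00, V=4.20; Q1=16.80, Q2=4.20; dissipated=2.025

Answer: 4.20 V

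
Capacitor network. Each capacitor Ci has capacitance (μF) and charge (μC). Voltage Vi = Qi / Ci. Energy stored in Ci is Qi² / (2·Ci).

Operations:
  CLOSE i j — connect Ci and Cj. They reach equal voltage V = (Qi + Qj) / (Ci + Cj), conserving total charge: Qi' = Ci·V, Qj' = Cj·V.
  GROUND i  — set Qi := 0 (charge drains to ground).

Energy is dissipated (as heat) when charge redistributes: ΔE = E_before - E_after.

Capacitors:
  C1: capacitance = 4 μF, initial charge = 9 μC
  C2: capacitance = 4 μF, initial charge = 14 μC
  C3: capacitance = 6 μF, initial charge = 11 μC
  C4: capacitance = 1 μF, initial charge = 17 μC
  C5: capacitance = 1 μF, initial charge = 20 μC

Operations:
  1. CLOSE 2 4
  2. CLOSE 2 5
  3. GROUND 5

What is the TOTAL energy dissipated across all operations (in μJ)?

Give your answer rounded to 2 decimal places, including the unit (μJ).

Initial: C1(4μF, Q=9μC, V=2.25V), C2(4μF, Q=14μC, V=3.50V), C3(6μF, Q=11μC, V=1.83V), C4(1μF, Q=17μC, V=17.00V), C5(1μF, Q=20μC, V=20.00V)
Op 1: CLOSE 2-4: Q_total=31.00, C_total=5.00, V=6.20; Q2=24.80, Q4=6.20; dissipated=72.900
Op 2: CLOSE 2-5: Q_total=44.80, C_total=5.00, V=8.96; Q2=35.84, Q5=8.96; dissipated=76.176
Op 3: GROUND 5: Q5=0; energy lost=40.141
Total dissipated: 189.217 μJ

Answer: 189.22 μJ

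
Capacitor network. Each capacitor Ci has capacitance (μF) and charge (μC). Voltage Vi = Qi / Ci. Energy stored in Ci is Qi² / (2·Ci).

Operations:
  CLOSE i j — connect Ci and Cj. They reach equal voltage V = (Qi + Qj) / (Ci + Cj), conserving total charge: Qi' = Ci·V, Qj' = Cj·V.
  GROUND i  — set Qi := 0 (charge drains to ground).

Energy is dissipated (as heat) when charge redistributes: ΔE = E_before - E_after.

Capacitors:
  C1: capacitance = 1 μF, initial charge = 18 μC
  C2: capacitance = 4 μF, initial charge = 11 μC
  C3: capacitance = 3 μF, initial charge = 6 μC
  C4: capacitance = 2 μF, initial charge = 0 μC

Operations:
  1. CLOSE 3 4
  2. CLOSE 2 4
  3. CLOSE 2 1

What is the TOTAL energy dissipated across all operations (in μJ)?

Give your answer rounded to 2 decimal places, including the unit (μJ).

Initial: C1(1μF, Q=18μC, V=18.00V), C2(4μF, Q=11μC, V=2.75V), C3(3μF, Q=6μC, V=2.00V), C4(2μF, Q=0μC, V=0.00V)
Op 1: CLOSE 3-4: Q_total=6.00, C_total=5.00, V=1.20; Q3=3.60, Q4=2.40; dissipated=2.400
Op 2: CLOSE 2-4: Q_total=13.40, C_total=6.00, V=2.23; Q2=8.93, Q4=4.47; dissipated=1.602
Op 3: CLOSE 2-1: Q_total=26.93, C_total=5.00, V=5.39; Q2=21.55, Q1=5.39; dissipated=99.435
Total dissipated: 103.437 μJ

Answer: 103.44 μJ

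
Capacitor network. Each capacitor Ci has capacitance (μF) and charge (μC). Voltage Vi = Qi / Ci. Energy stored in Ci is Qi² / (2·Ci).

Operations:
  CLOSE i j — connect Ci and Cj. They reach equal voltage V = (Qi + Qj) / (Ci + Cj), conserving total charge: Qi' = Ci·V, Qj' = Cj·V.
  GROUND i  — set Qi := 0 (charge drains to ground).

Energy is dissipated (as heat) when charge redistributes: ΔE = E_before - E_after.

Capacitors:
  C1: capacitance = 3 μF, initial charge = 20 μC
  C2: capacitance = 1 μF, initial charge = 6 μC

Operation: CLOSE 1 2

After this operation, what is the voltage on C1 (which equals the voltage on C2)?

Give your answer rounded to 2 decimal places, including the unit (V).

Answer: 6.50 V

Derivation:
Initial: C1(3μF, Q=20μC, V=6.67V), C2(1μF, Q=6μC, V=6.00V)
Op 1: CLOSE 1-2: Q_total=26.00, C_total=4.00, V=6.50; Q1=19.50, Q2=6.50; dissipated=0.167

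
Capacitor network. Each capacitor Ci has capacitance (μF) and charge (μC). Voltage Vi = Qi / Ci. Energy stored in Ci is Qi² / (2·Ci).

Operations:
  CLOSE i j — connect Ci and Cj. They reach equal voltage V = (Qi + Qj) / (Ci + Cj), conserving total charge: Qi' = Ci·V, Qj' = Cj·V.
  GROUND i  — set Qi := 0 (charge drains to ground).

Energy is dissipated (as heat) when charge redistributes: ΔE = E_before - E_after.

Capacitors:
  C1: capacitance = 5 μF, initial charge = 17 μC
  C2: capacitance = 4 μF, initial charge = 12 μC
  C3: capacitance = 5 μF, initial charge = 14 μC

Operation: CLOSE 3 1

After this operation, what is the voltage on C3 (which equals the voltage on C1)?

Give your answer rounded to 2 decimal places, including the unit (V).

Answer: 3.10 V

Derivation:
Initial: C1(5μF, Q=17μC, V=3.40V), C2(4μF, Q=12μC, V=3.00V), C3(5μF, Q=14μC, V=2.80V)
Op 1: CLOSE 3-1: Q_total=31.00, C_total=10.00, V=3.10; Q3=15.50, Q1=15.50; dissipated=0.450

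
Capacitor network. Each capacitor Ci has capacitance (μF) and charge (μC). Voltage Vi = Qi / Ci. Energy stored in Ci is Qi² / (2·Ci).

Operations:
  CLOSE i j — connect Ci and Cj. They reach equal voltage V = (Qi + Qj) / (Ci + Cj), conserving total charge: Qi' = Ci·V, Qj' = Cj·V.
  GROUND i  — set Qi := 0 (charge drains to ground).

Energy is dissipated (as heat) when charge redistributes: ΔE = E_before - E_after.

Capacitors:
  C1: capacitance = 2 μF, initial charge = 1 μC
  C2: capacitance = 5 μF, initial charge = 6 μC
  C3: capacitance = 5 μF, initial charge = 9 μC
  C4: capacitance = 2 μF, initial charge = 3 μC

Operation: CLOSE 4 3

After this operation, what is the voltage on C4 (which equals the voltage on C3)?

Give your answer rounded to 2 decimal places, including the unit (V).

Initial: C1(2μF, Q=1μC, V=0.50V), C2(5μF, Q=6μC, V=1.20V), C3(5μF, Q=9μC, V=1.80V), C4(2μF, Q=3μC, V=1.50V)
Op 1: CLOSE 4-3: Q_total=12.00, C_total=7.00, V=1.71; Q4=3.43, Q3=8.57; dissipated=0.064

Answer: 1.71 V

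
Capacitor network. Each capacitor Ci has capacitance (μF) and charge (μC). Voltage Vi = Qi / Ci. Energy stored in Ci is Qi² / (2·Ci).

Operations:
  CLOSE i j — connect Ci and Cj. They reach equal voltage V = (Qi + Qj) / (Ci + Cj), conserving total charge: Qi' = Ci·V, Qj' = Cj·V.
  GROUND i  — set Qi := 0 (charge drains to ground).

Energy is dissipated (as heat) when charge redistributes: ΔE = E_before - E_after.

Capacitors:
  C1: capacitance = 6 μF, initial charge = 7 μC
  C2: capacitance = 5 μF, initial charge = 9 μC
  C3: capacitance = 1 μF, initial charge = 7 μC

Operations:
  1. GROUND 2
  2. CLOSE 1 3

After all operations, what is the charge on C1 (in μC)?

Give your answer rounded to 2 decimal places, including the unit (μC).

Initial: C1(6μF, Q=7μC, V=1.17V), C2(5μF, Q=9μC, V=1.80V), C3(1μF, Q=7μC, V=7.00V)
Op 1: GROUND 2: Q2=0; energy lost=8.100
Op 2: CLOSE 1-3: Q_total=14.00, C_total=7.00, V=2.00; Q1=12.00, Q3=2.00; dissipated=14.583
Final charges: Q1=12.00, Q2=0.00, Q3=2.00

Answer: 12.00 μC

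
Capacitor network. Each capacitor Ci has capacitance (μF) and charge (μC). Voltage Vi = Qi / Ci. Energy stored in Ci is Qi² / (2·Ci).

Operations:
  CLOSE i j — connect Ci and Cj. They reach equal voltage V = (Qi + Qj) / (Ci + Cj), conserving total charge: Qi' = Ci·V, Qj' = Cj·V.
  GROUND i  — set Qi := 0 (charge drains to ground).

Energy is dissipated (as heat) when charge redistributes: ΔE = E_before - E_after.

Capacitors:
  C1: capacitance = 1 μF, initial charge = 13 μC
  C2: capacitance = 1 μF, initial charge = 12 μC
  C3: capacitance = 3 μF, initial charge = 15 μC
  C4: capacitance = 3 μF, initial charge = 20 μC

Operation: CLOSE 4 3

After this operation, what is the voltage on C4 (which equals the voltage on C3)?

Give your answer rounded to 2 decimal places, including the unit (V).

Initial: C1(1μF, Q=13μC, V=13.00V), C2(1μF, Q=12μC, V=12.00V), C3(3μF, Q=15μC, V=5.00V), C4(3μF, Q=20μC, V=6.67V)
Op 1: CLOSE 4-3: Q_total=35.00, C_total=6.00, V=5.83; Q4=17.50, Q3=17.50; dissipated=2.083

Answer: 5.83 V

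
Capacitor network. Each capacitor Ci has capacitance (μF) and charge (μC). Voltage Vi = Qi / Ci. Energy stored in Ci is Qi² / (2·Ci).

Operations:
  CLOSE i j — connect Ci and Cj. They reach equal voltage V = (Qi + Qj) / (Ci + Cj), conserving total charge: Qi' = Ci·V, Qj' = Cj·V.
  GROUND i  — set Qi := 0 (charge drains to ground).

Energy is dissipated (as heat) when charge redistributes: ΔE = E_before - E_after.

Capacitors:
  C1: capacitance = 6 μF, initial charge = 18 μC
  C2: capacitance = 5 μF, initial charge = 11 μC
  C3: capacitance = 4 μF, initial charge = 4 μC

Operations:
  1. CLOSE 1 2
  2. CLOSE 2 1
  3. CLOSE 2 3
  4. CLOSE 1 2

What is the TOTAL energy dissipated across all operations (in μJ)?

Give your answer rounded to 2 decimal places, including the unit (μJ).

Answer: 4.57 μJ

Derivation:
Initial: C1(6μF, Q=18μC, V=3.00V), C2(5μF, Q=11μC, V=2.20V), C3(4μF, Q=4μC, V=1.00V)
Op 1: CLOSE 1-2: Q_total=29.00, C_total=11.00, V=2.64; Q1=15.82, Q2=13.18; dissipated=0.873
Op 2: CLOSE 2-1: Q_total=29.00, C_total=11.00, V=2.64; Q2=13.18, Q1=15.82; dissipated=0.000
Op 3: CLOSE 2-3: Q_total=17.18, C_total=9.00, V=1.91; Q2=9.55, Q3=7.64; dissipated=2.975
Op 4: CLOSE 1-2: Q_total=25.36, C_total=11.00, V=2.31; Q1=13.83, Q2=11.53; dissipated=0.721
Total dissipated: 4.569 μJ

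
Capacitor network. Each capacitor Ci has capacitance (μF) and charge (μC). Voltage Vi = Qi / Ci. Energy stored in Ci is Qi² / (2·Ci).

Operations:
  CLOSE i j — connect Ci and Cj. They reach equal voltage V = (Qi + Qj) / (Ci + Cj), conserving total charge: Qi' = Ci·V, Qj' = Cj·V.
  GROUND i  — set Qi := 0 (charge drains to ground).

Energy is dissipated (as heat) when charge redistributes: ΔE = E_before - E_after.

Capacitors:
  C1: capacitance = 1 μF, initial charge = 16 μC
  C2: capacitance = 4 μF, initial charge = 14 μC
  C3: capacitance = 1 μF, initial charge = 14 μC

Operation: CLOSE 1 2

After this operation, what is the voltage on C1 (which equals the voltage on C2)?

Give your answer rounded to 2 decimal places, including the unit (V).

Answer: 6.00 V

Derivation:
Initial: C1(1μF, Q=16μC, V=16.00V), C2(4μF, Q=14μC, V=3.50V), C3(1μF, Q=14μC, V=14.00V)
Op 1: CLOSE 1-2: Q_total=30.00, C_total=5.00, V=6.00; Q1=6.00, Q2=24.00; dissipated=62.500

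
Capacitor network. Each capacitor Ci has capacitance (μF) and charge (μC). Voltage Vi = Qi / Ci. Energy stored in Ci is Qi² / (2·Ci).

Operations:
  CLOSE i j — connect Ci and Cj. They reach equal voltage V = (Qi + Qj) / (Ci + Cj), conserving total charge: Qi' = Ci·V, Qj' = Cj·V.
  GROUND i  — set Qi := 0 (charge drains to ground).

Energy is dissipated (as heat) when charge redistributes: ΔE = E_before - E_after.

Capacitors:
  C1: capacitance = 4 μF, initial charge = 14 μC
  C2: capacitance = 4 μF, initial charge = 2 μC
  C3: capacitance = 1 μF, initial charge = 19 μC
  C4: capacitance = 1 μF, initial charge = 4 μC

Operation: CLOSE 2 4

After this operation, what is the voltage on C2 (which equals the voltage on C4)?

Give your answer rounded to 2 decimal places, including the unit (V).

Initial: C1(4μF, Q=14μC, V=3.50V), C2(4μF, Q=2μC, V=0.50V), C3(1μF, Q=19μC, V=19.00V), C4(1μF, Q=4μC, V=4.00V)
Op 1: CLOSE 2-4: Q_total=6.00, C_total=5.00, V=1.20; Q2=4.80, Q4=1.20; dissipated=4.900

Answer: 1.20 V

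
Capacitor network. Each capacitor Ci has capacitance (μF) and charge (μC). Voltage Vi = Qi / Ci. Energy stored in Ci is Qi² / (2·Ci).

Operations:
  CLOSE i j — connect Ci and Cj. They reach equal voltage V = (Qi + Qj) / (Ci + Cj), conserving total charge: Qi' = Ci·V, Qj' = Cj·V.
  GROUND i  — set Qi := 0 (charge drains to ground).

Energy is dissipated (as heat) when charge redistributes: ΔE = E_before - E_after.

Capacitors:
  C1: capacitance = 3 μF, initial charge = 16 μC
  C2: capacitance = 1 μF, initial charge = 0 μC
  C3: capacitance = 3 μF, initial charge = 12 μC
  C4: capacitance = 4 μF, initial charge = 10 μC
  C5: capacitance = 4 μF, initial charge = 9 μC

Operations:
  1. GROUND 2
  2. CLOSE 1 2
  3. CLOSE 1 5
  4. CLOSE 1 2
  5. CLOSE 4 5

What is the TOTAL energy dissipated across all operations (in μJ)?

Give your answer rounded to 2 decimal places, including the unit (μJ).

Answer: 13.92 μJ

Derivation:
Initial: C1(3μF, Q=16μC, V=5.33V), C2(1μF, Q=0μC, V=0.00V), C3(3μF, Q=12μC, V=4.00V), C4(4μF, Q=10μC, V=2.50V), C5(4μF, Q=9μC, V=2.25V)
Op 1: GROUND 2: Q2=0; energy lost=0.000
Op 2: CLOSE 1-2: Q_total=16.00, C_total=4.00, V=4.00; Q1=12.00, Q2=4.00; dissipated=10.667
Op 3: CLOSE 1-5: Q_total=21.00, C_total=7.00, V=3.00; Q1=9.00, Q5=12.00; dissipated=2.625
Op 4: CLOSE 1-2: Q_total=13.00, C_total=4.00, V=3.25; Q1=9.75, Q2=3.25; dissipated=0.375
Op 5: CLOSE 4-5: Q_total=22.00, C_total=8.00, V=2.75; Q4=11.00, Q5=11.00; dissipated=0.250
Total dissipated: 13.917 μJ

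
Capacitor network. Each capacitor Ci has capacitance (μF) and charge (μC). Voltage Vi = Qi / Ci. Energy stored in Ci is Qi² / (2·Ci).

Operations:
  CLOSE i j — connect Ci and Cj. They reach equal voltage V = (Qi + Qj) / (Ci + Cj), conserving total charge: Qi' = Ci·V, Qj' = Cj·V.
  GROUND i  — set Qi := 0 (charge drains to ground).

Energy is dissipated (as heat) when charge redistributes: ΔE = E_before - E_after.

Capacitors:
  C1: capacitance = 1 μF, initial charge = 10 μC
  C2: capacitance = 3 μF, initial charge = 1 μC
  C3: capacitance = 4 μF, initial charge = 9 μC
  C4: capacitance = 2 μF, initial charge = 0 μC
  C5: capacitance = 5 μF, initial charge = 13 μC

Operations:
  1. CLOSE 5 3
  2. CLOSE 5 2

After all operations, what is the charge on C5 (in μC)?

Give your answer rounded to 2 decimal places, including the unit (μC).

Initial: C1(1μF, Q=10μC, V=10.00V), C2(3μF, Q=1μC, V=0.33V), C3(4μF, Q=9μC, V=2.25V), C4(2μF, Q=0μC, V=0.00V), C5(5μF, Q=13μC, V=2.60V)
Op 1: CLOSE 5-3: Q_total=22.00, C_total=9.00, V=2.44; Q5=12.22, Q3=9.78; dissipated=0.136
Op 2: CLOSE 5-2: Q_total=13.22, C_total=8.00, V=1.65; Q5=8.26, Q2=4.96; dissipated=4.178
Final charges: Q1=10.00, Q2=4.96, Q3=9.78, Q4=0.00, Q5=8.26

Answer: 8.26 μC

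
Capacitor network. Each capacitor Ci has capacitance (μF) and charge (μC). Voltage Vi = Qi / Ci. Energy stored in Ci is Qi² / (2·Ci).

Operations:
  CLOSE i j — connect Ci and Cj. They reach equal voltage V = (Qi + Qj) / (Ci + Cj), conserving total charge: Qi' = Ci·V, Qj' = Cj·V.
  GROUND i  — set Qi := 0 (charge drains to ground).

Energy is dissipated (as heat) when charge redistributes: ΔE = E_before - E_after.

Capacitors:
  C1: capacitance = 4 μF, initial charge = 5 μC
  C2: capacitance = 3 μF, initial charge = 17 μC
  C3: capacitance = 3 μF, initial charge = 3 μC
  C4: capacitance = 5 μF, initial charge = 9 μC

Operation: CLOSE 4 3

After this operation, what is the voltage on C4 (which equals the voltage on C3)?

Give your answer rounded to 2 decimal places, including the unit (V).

Answer: 1.50 V

Derivation:
Initial: C1(4μF, Q=5μC, V=1.25V), C2(3μF, Q=17μC, V=5.67V), C3(3μF, Q=3μC, V=1.00V), C4(5μF, Q=9μC, V=1.80V)
Op 1: CLOSE 4-3: Q_total=12.00, C_total=8.00, V=1.50; Q4=7.50, Q3=4.50; dissipated=0.600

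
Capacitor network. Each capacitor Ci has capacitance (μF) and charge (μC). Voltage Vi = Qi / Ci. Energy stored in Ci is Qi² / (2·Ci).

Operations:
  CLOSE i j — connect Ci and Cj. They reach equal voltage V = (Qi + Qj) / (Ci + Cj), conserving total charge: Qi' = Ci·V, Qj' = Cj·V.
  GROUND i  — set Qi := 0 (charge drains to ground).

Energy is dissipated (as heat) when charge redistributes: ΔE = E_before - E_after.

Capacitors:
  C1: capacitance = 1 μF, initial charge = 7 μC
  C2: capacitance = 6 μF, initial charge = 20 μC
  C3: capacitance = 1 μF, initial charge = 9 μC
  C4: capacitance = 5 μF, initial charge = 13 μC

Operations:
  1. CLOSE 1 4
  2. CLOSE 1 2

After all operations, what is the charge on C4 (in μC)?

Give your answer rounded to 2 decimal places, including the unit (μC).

Initial: C1(1μF, Q=7μC, V=7.00V), C2(6μF, Q=20μC, V=3.33V), C3(1μF, Q=9μC, V=9.00V), C4(5μF, Q=13μC, V=2.60V)
Op 1: CLOSE 1-4: Q_total=20.00, C_total=6.00, V=3.33; Q1=3.33, Q4=16.67; dissipated=8.067
Op 2: CLOSE 1-2: Q_total=23.33, C_total=7.00, V=3.33; Q1=3.33, Q2=20.00; dissipated=0.000
Final charges: Q1=3.33, Q2=20.00, Q3=9.00, Q4=16.67

Answer: 16.67 μC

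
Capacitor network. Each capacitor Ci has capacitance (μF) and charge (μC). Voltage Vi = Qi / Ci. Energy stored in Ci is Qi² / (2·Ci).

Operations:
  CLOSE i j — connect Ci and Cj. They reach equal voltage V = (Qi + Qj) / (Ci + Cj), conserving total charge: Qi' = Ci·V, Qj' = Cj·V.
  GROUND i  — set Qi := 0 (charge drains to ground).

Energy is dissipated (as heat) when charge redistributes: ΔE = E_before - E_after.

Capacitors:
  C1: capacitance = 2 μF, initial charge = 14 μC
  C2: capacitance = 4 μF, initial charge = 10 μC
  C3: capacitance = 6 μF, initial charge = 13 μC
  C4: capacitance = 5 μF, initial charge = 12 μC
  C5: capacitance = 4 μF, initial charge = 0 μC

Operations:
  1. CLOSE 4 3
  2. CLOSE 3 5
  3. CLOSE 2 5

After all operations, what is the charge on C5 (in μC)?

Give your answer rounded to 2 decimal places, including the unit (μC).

Initial: C1(2μF, Q=14μC, V=7.00V), C2(4μF, Q=10μC, V=2.50V), C3(6μF, Q=13μC, V=2.17V), C4(5μF, Q=12μC, V=2.40V), C5(4μF, Q=0μC, V=0.00V)
Op 1: CLOSE 4-3: Q_total=25.00, C_total=11.00, V=2.27; Q4=11.36, Q3=13.64; dissipated=0.074
Op 2: CLOSE 3-5: Q_total=13.64, C_total=10.00, V=1.36; Q3=8.18, Q5=5.45; dissipated=6.198
Op 3: CLOSE 2-5: Q_total=15.45, C_total=8.00, V=1.93; Q2=7.73, Q5=7.73; dissipated=1.291
Final charges: Q1=14.00, Q2=7.73, Q3=8.18, Q4=11.36, Q5=7.73

Answer: 7.73 μC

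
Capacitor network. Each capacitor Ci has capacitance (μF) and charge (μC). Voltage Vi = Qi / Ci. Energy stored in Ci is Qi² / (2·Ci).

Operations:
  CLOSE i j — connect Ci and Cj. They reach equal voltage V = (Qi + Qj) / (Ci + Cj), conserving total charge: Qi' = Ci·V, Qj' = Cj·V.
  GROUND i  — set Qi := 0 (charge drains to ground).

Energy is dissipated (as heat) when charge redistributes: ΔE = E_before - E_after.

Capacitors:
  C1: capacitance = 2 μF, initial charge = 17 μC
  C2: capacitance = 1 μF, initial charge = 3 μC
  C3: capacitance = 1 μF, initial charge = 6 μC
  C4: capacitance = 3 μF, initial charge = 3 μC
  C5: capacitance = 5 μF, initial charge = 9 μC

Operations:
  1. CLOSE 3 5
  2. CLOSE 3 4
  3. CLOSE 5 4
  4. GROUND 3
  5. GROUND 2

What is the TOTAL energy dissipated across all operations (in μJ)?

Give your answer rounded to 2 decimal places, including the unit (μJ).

Initial: C1(2μF, Q=17μC, V=8.50V), C2(1μF, Q=3μC, V=3.00V), C3(1μF, Q=6μC, V=6.00V), C4(3μF, Q=3μC, V=1.00V), C5(5μF, Q=9μC, V=1.80V)
Op 1: CLOSE 3-5: Q_total=15.00, C_total=6.00, V=2.50; Q3=2.50, Q5=12.50; dissipated=7.350
Op 2: CLOSE 3-4: Q_total=5.50, C_total=4.00, V=1.38; Q3=1.38, Q4=4.12; dissipated=0.844
Op 3: CLOSE 5-4: Q_total=16.62, C_total=8.00, V=2.08; Q5=10.39, Q4=6.23; dissipated=1.187
Op 4: GROUND 3: Q3=0; energy lost=0.945
Op 5: GROUND 2: Q2=0; energy lost=4.500
Total dissipated: 14.826 μJ

Answer: 14.83 μJ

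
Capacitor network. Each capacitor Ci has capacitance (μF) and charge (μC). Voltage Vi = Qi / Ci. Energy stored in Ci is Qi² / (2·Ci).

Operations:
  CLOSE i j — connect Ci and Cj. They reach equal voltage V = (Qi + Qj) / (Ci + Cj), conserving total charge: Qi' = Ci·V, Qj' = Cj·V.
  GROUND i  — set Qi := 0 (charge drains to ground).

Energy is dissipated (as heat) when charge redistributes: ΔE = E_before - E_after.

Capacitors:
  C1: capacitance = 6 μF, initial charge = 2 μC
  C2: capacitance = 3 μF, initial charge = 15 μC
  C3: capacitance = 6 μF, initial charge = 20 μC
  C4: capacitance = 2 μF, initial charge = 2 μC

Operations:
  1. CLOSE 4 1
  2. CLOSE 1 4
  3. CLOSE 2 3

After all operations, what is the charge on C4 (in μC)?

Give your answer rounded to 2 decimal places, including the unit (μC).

Initial: C1(6μF, Q=2μC, V=0.33V), C2(3μF, Q=15μC, V=5.00V), C3(6μF, Q=20μC, V=3.33V), C4(2μF, Q=2μC, V=1.00V)
Op 1: CLOSE 4-1: Q_total=4.00, C_total=8.00, V=0.50; Q4=1.00, Q1=3.00; dissipated=0.333
Op 2: CLOSE 1-4: Q_total=4.00, C_total=8.00, V=0.50; Q1=3.00, Q4=1.00; dissipated=0.000
Op 3: CLOSE 2-3: Q_total=35.00, C_total=9.00, V=3.89; Q2=11.67, Q3=23.33; dissipated=2.778
Final charges: Q1=3.00, Q2=11.67, Q3=23.33, Q4=1.00

Answer: 1.00 μC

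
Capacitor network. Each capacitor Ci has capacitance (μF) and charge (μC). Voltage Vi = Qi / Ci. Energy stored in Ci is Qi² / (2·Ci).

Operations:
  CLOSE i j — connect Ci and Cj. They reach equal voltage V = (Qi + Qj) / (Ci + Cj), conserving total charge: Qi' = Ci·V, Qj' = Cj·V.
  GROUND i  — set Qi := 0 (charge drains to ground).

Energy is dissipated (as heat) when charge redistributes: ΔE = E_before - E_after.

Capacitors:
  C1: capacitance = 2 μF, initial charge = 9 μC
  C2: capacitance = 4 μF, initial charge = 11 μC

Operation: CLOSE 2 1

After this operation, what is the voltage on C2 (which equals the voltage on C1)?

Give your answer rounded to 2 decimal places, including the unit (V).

Initial: C1(2μF, Q=9μC, V=4.50V), C2(4μF, Q=11μC, V=2.75V)
Op 1: CLOSE 2-1: Q_total=20.00, C_total=6.00, V=3.33; Q2=13.33, Q1=6.67; dissipated=2.042

Answer: 3.33 V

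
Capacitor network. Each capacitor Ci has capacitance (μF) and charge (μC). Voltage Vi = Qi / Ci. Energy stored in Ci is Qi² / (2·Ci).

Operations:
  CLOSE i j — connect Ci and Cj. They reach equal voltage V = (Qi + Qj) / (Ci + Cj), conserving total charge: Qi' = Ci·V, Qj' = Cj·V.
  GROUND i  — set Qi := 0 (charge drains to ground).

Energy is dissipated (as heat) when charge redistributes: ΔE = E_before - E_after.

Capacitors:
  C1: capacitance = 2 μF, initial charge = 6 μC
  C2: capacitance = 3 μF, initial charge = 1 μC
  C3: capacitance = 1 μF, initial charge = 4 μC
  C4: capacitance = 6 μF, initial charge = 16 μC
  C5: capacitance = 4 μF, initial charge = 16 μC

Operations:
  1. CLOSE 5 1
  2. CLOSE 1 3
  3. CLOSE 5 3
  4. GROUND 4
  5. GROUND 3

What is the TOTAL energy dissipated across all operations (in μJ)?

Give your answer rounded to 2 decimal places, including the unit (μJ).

Initial: C1(2μF, Q=6μC, V=3.00V), C2(3μF, Q=1μC, V=0.33V), C3(1μF, Q=4μC, V=4.00V), C4(6μF, Q=16μC, V=2.67V), C5(4μF, Q=16μC, V=4.00V)
Op 1: CLOSE 5-1: Q_total=22.00, C_total=6.00, V=3.67; Q5=14.67, Q1=7.33; dissipated=0.667
Op 2: CLOSE 1-3: Q_total=11.33, C_total=3.00, V=3.78; Q1=7.56, Q3=3.78; dissipated=0.037
Op 3: CLOSE 5-3: Q_total=18.44, C_total=5.00, V=3.69; Q5=14.76, Q3=3.69; dissipated=0.005
Op 4: GROUND 4: Q4=0; energy lost=21.333
Op 5: GROUND 3: Q3=0; energy lost=6.804
Total dissipated: 28.846 μJ

Answer: 28.85 μJ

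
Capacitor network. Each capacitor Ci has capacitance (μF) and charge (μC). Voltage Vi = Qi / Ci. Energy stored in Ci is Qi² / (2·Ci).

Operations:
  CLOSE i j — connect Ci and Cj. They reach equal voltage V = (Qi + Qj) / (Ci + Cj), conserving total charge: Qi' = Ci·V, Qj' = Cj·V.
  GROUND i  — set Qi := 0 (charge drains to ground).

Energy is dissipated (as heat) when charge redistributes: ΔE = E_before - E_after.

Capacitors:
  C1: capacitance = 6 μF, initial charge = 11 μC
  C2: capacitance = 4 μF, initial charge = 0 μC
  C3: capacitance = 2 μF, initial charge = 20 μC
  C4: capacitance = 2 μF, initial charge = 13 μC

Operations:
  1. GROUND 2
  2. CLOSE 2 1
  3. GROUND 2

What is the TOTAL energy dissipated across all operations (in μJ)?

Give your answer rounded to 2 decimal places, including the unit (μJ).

Initial: C1(6μF, Q=11μC, V=1.83V), C2(4μF, Q=0μC, V=0.00V), C3(2μF, Q=20μC, V=10.00V), C4(2μF, Q=13μC, V=6.50V)
Op 1: GROUND 2: Q2=0; energy lost=0.000
Op 2: CLOSE 2-1: Q_total=11.00, C_total=10.00, V=1.10; Q2=4.40, Q1=6.60; dissipated=4.033
Op 3: GROUND 2: Q2=0; energy lost=2.420
Total dissipated: 6.453 μJ

Answer: 6.45 μJ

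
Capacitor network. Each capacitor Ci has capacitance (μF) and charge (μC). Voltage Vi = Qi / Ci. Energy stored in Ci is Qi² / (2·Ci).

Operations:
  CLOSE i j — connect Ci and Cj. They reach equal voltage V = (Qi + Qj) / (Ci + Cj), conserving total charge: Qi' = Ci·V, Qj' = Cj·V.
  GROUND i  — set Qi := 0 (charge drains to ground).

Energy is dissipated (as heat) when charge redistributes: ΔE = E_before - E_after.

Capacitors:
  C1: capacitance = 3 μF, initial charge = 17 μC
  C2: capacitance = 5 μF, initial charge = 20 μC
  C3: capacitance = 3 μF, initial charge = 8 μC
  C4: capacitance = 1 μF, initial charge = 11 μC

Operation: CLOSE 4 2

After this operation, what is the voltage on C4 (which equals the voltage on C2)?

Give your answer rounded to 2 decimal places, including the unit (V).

Initial: C1(3μF, Q=17μC, V=5.67V), C2(5μF, Q=20μC, V=4.00V), C3(3μF, Q=8μC, V=2.67V), C4(1μF, Q=11μC, V=11.00V)
Op 1: CLOSE 4-2: Q_total=31.00, C_total=6.00, V=5.17; Q4=5.17, Q2=25.83; dissipated=20.417

Answer: 5.17 V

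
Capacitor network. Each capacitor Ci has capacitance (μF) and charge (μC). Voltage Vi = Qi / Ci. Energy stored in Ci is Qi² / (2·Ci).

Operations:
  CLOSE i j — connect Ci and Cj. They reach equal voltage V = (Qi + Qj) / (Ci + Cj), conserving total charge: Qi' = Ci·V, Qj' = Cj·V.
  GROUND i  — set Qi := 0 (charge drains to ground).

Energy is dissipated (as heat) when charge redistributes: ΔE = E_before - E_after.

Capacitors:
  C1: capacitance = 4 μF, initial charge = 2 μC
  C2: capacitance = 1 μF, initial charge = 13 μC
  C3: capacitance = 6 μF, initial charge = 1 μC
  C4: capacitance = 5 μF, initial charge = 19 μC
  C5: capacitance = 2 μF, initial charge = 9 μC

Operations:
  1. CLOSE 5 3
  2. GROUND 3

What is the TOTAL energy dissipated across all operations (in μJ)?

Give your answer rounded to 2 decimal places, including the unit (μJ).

Initial: C1(4μF, Q=2μC, V=0.50V), C2(1μF, Q=13μC, V=13.00V), C3(6μF, Q=1μC, V=0.17V), C4(5μF, Q=19μC, V=3.80V), C5(2μF, Q=9μC, V=4.50V)
Op 1: CLOSE 5-3: Q_total=10.00, C_total=8.00, V=1.25; Q5=2.50, Q3=7.50; dissipated=14.083
Op 2: GROUND 3: Q3=0; energy lost=4.688
Total dissipated: 18.771 μJ

Answer: 18.77 μJ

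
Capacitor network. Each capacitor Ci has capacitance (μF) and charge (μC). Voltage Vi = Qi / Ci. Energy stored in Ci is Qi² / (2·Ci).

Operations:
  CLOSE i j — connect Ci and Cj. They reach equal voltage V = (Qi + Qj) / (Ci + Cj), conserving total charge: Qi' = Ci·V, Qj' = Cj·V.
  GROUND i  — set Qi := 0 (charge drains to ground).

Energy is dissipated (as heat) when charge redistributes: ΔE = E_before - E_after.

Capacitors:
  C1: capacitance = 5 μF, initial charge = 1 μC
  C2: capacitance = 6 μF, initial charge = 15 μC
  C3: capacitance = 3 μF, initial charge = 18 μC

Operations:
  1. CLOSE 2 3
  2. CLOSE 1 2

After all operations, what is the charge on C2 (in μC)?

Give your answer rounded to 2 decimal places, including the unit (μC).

Initial: C1(5μF, Q=1μC, V=0.20V), C2(6μF, Q=15μC, V=2.50V), C3(3μF, Q=18μC, V=6.00V)
Op 1: CLOSE 2-3: Q_total=33.00, C_total=9.00, V=3.67; Q2=22.00, Q3=11.00; dissipated=12.250
Op 2: CLOSE 1-2: Q_total=23.00, C_total=11.00, V=2.09; Q1=10.45, Q2=12.55; dissipated=16.388
Final charges: Q1=10.45, Q2=12.55, Q3=11.00

Answer: 12.55 μC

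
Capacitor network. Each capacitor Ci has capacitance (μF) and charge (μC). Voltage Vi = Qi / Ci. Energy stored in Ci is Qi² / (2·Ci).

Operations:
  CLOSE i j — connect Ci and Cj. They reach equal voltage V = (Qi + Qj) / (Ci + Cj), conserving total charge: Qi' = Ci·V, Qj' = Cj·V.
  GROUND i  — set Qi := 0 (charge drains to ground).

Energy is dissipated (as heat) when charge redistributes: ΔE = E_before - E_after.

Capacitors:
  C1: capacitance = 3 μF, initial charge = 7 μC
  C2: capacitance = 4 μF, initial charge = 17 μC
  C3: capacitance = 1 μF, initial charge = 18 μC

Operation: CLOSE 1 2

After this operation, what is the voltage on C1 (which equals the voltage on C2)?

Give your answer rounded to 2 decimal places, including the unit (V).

Initial: C1(3μF, Q=7μC, V=2.33V), C2(4μF, Q=17μC, V=4.25V), C3(1μF, Q=18μC, V=18.00V)
Op 1: CLOSE 1-2: Q_total=24.00, C_total=7.00, V=3.43; Q1=10.29, Q2=13.71; dissipated=3.149

Answer: 3.43 V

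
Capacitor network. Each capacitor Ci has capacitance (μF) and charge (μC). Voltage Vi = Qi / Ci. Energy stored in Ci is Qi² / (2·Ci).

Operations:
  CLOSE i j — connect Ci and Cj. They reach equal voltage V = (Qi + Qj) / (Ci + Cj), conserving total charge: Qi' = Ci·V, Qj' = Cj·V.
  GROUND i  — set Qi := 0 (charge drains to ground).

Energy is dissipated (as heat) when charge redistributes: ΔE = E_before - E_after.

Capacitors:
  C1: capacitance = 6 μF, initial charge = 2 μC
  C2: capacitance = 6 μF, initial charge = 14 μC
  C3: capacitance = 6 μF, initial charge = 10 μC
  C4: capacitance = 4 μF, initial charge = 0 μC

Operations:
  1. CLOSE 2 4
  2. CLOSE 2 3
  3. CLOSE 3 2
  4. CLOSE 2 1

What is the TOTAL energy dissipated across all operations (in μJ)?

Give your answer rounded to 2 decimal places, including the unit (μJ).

Answer: 8.80 μJ

Derivation:
Initial: C1(6μF, Q=2μC, V=0.33V), C2(6μF, Q=14μC, V=2.33V), C3(6μF, Q=10μC, V=1.67V), C4(4μF, Q=0μC, V=0.00V)
Op 1: CLOSE 2-4: Q_total=14.00, C_total=10.00, V=1.40; Q2=8.40, Q4=5.60; dissipated=6.533
Op 2: CLOSE 2-3: Q_total=18.40, C_total=12.00, V=1.53; Q2=9.20, Q3=9.20; dissipated=0.107
Op 3: CLOSE 3-2: Q_total=18.40, C_total=12.00, V=1.53; Q3=9.20, Q2=9.20; dissipated=0.000
Op 4: CLOSE 2-1: Q_total=11.20, C_total=12.00, V=0.93; Q2=5.60, Q1=5.60; dissipated=2.160
Total dissipated: 8.800 μJ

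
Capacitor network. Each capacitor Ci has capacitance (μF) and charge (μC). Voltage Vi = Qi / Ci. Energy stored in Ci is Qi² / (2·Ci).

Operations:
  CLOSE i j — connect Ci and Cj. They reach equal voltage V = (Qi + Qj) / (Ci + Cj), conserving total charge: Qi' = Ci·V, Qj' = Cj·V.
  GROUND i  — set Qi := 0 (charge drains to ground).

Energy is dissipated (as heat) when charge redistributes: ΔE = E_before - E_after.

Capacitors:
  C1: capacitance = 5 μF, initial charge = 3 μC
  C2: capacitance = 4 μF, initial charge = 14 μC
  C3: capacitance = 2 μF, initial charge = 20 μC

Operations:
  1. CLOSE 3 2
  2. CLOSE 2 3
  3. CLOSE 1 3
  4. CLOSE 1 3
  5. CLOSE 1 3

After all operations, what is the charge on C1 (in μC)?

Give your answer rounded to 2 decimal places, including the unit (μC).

Answer: 10.24 μC

Derivation:
Initial: C1(5μF, Q=3μC, V=0.60V), C2(4μF, Q=14μC, V=3.50V), C3(2μF, Q=20μC, V=10.00V)
Op 1: CLOSE 3-2: Q_total=34.00, C_total=6.00, V=5.67; Q3=11.33, Q2=22.67; dissipated=28.167
Op 2: CLOSE 2-3: Q_total=34.00, C_total=6.00, V=5.67; Q2=22.67, Q3=11.33; dissipated=0.000
Op 3: CLOSE 1-3: Q_total=14.33, C_total=7.00, V=2.05; Q1=10.24, Q3=4.10; dissipated=18.337
Op 4: CLOSE 1-3: Q_total=14.33, C_total=7.00, V=2.05; Q1=10.24, Q3=4.10; dissipated=0.000
Op 5: CLOSE 1-3: Q_total=14.33, C_total=7.00, V=2.05; Q1=10.24, Q3=4.10; dissipated=0.000
Final charges: Q1=10.24, Q2=22.67, Q3=4.10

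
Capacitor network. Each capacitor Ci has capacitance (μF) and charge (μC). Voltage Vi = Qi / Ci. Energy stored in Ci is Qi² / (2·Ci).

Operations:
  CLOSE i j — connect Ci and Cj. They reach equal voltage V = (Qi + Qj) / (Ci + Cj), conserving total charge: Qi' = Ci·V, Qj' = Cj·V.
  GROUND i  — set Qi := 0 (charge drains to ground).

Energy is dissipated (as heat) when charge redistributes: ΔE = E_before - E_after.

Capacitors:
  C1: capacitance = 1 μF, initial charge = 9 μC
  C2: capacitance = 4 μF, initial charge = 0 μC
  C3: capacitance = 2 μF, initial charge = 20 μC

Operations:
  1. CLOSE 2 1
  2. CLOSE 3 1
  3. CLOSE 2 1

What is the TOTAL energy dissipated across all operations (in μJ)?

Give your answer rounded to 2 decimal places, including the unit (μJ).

Answer: 66.77 μJ

Derivation:
Initial: C1(1μF, Q=9μC, V=9.00V), C2(4μF, Q=0μC, V=0.00V), C3(2μF, Q=20μC, V=10.00V)
Op 1: CLOSE 2-1: Q_total=9.00, C_total=5.00, V=1.80; Q2=7.20, Q1=1.80; dissipated=32.400
Op 2: CLOSE 3-1: Q_total=21.80, C_total=3.00, V=7.27; Q3=14.53, Q1=7.27; dissipated=22.413
Op 3: CLOSE 2-1: Q_total=14.47, C_total=5.00, V=2.89; Q2=11.57, Q1=2.89; dissipated=11.954
Total dissipated: 66.767 μJ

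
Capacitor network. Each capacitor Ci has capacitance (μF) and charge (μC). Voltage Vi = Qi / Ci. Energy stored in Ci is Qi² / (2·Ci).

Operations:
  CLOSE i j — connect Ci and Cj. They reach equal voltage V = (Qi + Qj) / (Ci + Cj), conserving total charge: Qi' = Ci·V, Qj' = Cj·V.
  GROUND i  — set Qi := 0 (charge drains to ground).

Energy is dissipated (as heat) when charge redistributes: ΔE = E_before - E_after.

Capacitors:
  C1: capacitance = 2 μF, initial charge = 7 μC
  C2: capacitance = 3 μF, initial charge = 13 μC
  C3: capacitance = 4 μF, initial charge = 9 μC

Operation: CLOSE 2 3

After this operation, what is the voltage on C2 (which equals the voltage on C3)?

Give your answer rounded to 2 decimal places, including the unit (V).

Answer: 3.14 V

Derivation:
Initial: C1(2μF, Q=7μC, V=3.50V), C2(3μF, Q=13μC, V=4.33V), C3(4μF, Q=9μC, V=2.25V)
Op 1: CLOSE 2-3: Q_total=22.00, C_total=7.00, V=3.14; Q2=9.43, Q3=12.57; dissipated=3.720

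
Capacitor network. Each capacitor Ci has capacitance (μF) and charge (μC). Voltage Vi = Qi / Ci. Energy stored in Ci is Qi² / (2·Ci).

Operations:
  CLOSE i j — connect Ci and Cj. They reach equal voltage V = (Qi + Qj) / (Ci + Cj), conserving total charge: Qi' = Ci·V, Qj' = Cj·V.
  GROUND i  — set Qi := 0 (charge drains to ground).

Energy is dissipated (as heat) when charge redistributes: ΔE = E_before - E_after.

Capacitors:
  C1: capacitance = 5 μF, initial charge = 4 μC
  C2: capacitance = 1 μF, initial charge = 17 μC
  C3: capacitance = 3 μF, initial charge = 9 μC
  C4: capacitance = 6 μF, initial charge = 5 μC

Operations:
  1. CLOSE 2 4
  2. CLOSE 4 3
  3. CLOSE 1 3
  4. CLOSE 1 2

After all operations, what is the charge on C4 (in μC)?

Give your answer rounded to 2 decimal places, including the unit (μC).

Initial: C1(5μF, Q=4μC, V=0.80V), C2(1μF, Q=17μC, V=17.00V), C3(3μF, Q=9μC, V=3.00V), C4(6μF, Q=5μC, V=0.83V)
Op 1: CLOSE 2-4: Q_total=22.00, C_total=7.00, V=3.14; Q2=3.14, Q4=18.86; dissipated=112.012
Op 2: CLOSE 4-3: Q_total=27.86, C_total=9.00, V=3.10; Q4=18.57, Q3=9.29; dissipated=0.020
Op 3: CLOSE 1-3: Q_total=13.29, C_total=8.00, V=1.66; Q1=8.30, Q3=4.98; dissipated=4.939
Op 4: CLOSE 1-2: Q_total=11.45, C_total=6.00, V=1.91; Q1=9.54, Q2=1.91; dissipated=0.915
Final charges: Q1=9.54, Q2=1.91, Q3=4.98, Q4=18.57

Answer: 18.57 μC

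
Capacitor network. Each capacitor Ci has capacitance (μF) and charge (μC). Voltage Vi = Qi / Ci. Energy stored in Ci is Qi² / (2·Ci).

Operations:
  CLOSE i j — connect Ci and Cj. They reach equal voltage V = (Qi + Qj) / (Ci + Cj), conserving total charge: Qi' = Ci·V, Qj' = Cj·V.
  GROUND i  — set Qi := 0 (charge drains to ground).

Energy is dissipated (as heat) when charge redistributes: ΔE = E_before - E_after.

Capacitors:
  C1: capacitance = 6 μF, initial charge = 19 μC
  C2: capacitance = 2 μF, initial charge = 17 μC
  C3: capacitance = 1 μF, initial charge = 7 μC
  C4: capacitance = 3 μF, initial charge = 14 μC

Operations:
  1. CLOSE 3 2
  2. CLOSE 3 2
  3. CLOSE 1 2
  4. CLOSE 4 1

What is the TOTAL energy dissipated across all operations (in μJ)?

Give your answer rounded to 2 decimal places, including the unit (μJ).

Answer: 18.36 μJ

Derivation:
Initial: C1(6μF, Q=19μC, V=3.17V), C2(2μF, Q=17μC, V=8.50V), C3(1μF, Q=7μC, V=7.00V), C4(3μF, Q=14μC, V=4.67V)
Op 1: CLOSE 3-2: Q_total=24.00, C_total=3.00, V=8.00; Q3=8.00, Q2=16.00; dissipated=0.750
Op 2: CLOSE 3-2: Q_total=24.00, C_total=3.00, V=8.00; Q3=8.00, Q2=16.00; dissipated=0.000
Op 3: CLOSE 1-2: Q_total=35.00, C_total=8.00, V=4.38; Q1=26.25, Q2=8.75; dissipated=17.521
Op 4: CLOSE 4-1: Q_total=40.25, C_total=9.00, V=4.47; Q4=13.42, Q1=26.83; dissipated=0.085
Total dissipated: 18.356 μJ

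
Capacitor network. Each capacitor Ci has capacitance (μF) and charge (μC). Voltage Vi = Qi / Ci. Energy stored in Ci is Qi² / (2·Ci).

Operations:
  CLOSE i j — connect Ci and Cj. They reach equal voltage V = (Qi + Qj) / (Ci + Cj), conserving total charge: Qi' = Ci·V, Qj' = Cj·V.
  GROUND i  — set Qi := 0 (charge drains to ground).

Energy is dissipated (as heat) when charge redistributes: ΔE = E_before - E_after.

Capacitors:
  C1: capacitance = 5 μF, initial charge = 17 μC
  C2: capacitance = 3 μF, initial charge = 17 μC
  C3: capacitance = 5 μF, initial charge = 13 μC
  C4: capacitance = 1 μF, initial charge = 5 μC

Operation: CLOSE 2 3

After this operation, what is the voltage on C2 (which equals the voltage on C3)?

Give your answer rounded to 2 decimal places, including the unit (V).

Initial: C1(5μF, Q=17μC, V=3.40V), C2(3μF, Q=17μC, V=5.67V), C3(5μF, Q=13μC, V=2.60V), C4(1μF, Q=5μC, V=5.00V)
Op 1: CLOSE 2-3: Q_total=30.00, C_total=8.00, V=3.75; Q2=11.25, Q3=18.75; dissipated=8.817

Answer: 3.75 V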